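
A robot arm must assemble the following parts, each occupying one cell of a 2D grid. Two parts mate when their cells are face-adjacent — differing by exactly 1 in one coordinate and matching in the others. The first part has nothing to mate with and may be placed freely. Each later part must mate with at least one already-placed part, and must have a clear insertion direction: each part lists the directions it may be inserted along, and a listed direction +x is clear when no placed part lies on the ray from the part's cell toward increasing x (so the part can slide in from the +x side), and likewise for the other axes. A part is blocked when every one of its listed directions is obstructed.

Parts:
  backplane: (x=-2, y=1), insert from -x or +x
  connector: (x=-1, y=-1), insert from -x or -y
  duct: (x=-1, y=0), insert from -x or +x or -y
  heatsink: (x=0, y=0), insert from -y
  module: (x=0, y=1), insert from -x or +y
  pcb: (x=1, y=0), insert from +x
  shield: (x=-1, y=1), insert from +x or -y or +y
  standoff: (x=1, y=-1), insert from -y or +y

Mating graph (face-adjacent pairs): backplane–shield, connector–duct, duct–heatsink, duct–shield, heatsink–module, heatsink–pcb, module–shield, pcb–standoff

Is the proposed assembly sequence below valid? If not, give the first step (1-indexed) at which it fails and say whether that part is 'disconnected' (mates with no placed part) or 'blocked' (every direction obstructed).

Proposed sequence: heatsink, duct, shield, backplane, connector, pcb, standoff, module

Valid

1. heatsink@(0, 0) [-y clear] — {heatsink}
2. duct@(-1, 0) [-x clear] — {duct, heatsink}
3. shield@(-1, 1) [+x clear] — {duct, heatsink, shield}
4. backplane@(-2, 1) [-x clear] — {backplane, duct, heatsink, shield}
5. connector@(-1, -1) [-x clear] — {backplane, connector, duct, heatsink, shield}
6. pcb@(1, 0) [+x clear] — {backplane, connector, duct, heatsink, pcb, shield}
7. standoff@(1, -1) [-y clear] — {backplane, connector, duct, heatsink, pcb, shield, standoff}
8. module@(0, 1) [+y clear] — {backplane, connector, duct, heatsink, module, pcb, shield, standoff}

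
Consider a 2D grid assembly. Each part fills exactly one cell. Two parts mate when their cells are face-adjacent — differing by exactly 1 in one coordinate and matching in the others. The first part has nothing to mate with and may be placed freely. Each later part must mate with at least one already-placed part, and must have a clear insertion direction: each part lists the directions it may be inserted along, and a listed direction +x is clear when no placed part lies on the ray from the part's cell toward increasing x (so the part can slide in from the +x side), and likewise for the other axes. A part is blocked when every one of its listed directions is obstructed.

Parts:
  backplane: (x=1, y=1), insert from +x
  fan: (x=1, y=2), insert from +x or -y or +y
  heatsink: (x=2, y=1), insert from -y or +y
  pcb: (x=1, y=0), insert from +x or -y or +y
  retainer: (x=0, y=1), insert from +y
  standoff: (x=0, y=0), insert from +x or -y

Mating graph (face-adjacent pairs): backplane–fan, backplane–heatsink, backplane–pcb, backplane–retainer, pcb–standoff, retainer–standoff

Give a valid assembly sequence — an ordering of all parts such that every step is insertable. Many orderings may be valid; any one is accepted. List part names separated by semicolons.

backplane; heatsink; fan; pcb; standoff; retainer

1. backplane@(1, 1) [+x clear] — {backplane}
2. heatsink@(2, 1) [-y clear] — {backplane, heatsink}
3. fan@(1, 2) [+x clear] — {backplane, fan, heatsink}
4. pcb@(1, 0) [+x clear] — {backplane, fan, heatsink, pcb}
5. standoff@(0, 0) [-y clear] — {backplane, fan, heatsink, pcb, standoff}
6. retainer@(0, 1) [+y clear] — {backplane, fan, heatsink, pcb, retainer, standoff}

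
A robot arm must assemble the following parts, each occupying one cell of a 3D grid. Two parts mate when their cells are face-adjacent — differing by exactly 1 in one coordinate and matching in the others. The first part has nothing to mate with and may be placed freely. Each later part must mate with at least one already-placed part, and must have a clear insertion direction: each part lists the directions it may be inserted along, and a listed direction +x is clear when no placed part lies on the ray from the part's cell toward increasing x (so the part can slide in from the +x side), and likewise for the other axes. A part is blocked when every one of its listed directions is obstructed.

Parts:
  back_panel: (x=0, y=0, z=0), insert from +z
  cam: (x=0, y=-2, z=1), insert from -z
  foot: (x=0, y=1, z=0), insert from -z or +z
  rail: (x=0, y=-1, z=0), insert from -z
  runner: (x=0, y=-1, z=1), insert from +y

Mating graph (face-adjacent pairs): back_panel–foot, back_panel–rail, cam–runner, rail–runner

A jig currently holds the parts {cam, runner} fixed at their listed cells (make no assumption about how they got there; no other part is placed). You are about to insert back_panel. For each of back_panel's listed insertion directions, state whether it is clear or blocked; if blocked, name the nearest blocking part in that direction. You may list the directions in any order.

+z: clear

+z: ray from back_panel(0, 0, 0) has no placed part ⇒ clear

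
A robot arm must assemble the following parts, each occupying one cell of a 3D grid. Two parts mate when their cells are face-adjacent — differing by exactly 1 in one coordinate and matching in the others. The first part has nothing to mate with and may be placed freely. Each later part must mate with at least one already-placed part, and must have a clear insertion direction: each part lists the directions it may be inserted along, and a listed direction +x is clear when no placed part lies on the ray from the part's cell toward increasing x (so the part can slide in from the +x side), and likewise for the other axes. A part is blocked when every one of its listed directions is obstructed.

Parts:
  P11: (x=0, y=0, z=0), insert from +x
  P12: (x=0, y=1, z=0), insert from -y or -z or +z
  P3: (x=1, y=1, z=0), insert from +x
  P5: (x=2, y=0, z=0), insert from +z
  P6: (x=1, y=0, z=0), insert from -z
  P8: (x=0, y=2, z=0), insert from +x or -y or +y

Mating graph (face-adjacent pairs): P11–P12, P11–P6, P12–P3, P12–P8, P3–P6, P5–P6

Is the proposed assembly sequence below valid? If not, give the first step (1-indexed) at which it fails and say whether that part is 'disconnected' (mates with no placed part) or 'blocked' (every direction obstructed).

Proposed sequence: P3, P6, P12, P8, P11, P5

Invalid at step 5 (blocked)

1. P3@(1, 1, 0) [+x clear] — {P3}
2. P6@(1, 0, 0) [-z clear] — {P3, P6}
3. P12@(0, 1, 0) [-y clear] — {P12, P3, P6}
4. P8@(0, 2, 0) [+x clear] — {P12, P3, P6, P8}
5. P11@(0, 0, 0) — +x all obstructed ⇒ blocked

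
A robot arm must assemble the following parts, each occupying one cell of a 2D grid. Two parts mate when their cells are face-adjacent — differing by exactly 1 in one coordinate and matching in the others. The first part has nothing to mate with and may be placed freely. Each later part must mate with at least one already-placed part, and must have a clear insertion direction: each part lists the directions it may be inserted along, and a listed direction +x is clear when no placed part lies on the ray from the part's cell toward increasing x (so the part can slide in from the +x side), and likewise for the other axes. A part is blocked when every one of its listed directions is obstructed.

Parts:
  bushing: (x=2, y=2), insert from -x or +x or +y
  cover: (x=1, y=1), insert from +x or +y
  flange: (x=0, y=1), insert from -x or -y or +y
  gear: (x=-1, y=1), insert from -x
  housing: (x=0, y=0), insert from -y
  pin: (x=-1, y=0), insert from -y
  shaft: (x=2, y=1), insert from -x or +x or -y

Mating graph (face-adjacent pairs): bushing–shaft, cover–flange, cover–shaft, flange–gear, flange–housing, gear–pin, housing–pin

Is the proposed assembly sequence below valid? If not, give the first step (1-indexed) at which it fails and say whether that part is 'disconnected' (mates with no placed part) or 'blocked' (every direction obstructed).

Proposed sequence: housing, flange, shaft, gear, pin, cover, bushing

1. housing@(0, 0) [-y clear] — {housing}
2. flange@(0, 1) [-x clear] — {flange, housing}
3. shaft@(2, 1) — no placed neighbour ⇒ disconnected

Invalid at step 3 (disconnected)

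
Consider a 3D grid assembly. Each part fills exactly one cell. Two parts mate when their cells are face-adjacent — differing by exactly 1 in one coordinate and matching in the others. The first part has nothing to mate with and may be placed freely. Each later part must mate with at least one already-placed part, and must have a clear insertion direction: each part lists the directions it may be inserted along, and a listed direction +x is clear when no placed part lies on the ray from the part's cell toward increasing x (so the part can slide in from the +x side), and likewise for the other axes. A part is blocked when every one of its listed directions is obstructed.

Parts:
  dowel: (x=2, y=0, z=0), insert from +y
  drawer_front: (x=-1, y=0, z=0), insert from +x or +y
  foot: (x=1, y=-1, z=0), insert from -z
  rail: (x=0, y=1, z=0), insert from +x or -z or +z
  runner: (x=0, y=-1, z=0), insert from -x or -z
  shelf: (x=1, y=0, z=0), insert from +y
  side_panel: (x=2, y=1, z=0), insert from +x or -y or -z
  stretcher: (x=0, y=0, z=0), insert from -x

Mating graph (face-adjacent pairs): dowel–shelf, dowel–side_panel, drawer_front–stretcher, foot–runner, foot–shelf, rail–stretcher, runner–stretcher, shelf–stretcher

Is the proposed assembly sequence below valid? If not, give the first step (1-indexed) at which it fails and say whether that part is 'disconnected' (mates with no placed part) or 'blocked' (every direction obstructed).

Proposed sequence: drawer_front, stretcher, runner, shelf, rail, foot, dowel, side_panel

1. drawer_front@(-1, 0, 0) [+x clear] — {drawer_front}
2. stretcher@(0, 0, 0) — -x all obstructed ⇒ blocked

Invalid at step 2 (blocked)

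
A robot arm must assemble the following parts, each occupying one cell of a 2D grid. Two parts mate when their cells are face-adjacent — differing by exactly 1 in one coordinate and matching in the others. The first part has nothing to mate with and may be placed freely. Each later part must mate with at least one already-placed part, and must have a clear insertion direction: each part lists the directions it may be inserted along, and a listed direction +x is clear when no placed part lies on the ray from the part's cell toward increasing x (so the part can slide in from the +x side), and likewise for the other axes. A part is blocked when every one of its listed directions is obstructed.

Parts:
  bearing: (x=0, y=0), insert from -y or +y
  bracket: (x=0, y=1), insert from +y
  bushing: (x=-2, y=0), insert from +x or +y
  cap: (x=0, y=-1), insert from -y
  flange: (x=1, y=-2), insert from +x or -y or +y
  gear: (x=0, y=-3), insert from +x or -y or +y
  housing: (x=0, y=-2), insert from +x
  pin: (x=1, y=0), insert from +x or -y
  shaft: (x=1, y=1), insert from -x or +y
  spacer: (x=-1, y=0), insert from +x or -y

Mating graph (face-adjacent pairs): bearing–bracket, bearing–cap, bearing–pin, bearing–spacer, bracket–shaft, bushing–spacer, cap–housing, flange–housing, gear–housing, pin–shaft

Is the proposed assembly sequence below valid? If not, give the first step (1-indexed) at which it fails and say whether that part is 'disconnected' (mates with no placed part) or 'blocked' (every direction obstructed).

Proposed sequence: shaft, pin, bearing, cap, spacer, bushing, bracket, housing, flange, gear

Valid

1. shaft@(1, 1) [-x clear] — {shaft}
2. pin@(1, 0) [+x clear] — {pin, shaft}
3. bearing@(0, 0) [-y clear] — {bearing, pin, shaft}
4. cap@(0, -1) [-y clear] — {bearing, cap, pin, shaft}
5. spacer@(-1, 0) [-y clear] — {bearing, cap, pin, shaft, spacer}
6. bushing@(-2, 0) [+y clear] — {bearing, bushing, cap, pin, shaft, spacer}
7. bracket@(0, 1) [+y clear] — {bearing, bracket, bushing, cap, pin, shaft, spacer}
8. housing@(0, -2) [+x clear] — {bearing, bracket, bushing, cap, housing, pin, shaft, spacer}
9. flange@(1, -2) [+x clear] — {bearing, bracket, bushing, cap, flange, housing, pin, shaft, spacer}
10. gear@(0, -3) [+x clear] — {bearing, bracket, bushing, cap, flange, gear, housing, pin, shaft, spacer}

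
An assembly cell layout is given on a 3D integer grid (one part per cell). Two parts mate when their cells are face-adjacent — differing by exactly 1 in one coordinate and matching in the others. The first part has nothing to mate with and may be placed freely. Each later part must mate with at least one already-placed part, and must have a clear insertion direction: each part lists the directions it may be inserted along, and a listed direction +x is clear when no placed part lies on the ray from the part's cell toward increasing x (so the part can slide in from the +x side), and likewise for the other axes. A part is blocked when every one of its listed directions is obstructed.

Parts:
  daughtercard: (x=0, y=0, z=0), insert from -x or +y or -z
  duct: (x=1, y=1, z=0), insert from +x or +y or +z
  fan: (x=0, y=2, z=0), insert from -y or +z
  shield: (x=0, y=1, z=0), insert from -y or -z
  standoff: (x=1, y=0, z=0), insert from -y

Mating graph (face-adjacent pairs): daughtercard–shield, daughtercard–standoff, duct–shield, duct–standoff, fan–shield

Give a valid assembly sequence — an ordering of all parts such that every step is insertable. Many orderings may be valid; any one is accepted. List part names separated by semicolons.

1. fan@(0, 2, 0) [-y clear] — {fan}
2. shield@(0, 1, 0) [-y clear] — {fan, shield}
3. duct@(1, 1, 0) [+x clear] — {duct, fan, shield}
4. standoff@(1, 0, 0) [-y clear] — {duct, fan, shield, standoff}
5. daughtercard@(0, 0, 0) [-x clear] — {daughtercard, duct, fan, shield, standoff}

fan; shield; duct; standoff; daughtercard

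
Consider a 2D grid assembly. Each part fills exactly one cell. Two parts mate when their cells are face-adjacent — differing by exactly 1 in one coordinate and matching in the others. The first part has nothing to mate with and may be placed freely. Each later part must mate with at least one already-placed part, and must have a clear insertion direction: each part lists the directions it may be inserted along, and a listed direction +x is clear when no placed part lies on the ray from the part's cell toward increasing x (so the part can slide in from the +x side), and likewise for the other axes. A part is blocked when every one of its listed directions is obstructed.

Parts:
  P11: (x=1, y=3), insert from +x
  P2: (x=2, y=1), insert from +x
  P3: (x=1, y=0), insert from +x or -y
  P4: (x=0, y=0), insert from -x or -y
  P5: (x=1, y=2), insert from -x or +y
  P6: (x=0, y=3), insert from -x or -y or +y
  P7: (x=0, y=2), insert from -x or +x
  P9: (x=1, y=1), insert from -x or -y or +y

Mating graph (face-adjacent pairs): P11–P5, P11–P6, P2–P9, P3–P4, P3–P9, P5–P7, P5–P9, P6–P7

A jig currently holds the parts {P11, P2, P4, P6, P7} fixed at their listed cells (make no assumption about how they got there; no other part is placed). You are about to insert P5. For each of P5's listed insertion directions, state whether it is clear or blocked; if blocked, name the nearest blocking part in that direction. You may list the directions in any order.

+y: blocked by P11; -x: blocked by P7

-x: nearest on ray is P7@(0, 2) ⇒ blocked
+y: nearest on ray is P11@(1, 3) ⇒ blocked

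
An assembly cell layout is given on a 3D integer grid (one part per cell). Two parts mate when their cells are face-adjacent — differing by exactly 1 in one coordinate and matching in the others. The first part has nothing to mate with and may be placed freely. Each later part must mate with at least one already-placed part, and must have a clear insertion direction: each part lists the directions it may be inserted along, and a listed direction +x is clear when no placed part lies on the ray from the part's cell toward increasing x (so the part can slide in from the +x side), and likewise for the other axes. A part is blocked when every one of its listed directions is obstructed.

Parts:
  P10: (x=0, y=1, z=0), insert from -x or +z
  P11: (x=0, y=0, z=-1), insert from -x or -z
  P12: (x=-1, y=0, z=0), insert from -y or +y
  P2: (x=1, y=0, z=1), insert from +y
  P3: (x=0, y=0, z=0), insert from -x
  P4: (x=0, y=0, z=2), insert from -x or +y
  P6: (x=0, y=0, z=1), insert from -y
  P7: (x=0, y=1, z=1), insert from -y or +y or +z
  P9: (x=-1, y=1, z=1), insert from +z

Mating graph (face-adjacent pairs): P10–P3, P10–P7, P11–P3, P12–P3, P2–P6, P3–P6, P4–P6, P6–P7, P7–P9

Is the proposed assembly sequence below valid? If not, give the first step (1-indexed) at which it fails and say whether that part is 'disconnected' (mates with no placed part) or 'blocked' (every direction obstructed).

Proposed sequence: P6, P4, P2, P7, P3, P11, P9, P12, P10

1. P6@(0, 0, 1) [-y clear] — {P6}
2. P4@(0, 0, 2) [-x clear] — {P4, P6}
3. P2@(1, 0, 1) [+y clear] — {P2, P4, P6}
4. P7@(0, 1, 1) [+y clear] — {P2, P4, P6, P7}
5. P3@(0, 0, 0) [-x clear] — {P2, P3, P4, P6, P7}
6. P11@(0, 0, -1) [-x clear] — {P11, P2, P3, P4, P6, P7}
7. P9@(-1, 1, 1) [+z clear] — {P11, P2, P3, P4, P6, P7, P9}
8. P12@(-1, 0, 0) [-y clear] — {P11, P12, P2, P3, P4, P6, P7, P9}
9. P10@(0, 1, 0) [-x clear] — {P10, P11, P12, P2, P3, P4, P6, P7, P9}

Valid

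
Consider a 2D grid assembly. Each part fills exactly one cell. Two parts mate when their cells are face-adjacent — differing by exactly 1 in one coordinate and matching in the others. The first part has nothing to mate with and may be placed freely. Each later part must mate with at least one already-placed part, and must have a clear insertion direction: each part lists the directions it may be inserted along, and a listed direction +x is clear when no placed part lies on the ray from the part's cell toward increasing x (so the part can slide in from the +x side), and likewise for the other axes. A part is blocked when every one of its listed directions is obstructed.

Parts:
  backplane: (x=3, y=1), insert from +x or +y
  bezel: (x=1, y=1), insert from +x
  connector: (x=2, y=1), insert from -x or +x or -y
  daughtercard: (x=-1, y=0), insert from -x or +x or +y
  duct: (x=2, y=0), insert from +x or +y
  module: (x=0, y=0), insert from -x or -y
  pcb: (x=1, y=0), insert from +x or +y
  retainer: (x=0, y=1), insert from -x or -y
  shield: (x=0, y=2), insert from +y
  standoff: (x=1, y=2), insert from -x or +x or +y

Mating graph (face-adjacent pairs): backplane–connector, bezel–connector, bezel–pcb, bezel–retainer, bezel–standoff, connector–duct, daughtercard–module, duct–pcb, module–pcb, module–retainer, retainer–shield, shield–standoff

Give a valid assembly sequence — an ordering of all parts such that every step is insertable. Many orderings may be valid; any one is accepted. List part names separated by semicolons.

duct; pcb; bezel; standoff; shield; module; connector; backplane; retainer; daughtercard

1. duct@(2, 0) [+x clear] — {duct}
2. pcb@(1, 0) [+y clear] — {duct, pcb}
3. bezel@(1, 1) [+x clear] — {bezel, duct, pcb}
4. standoff@(1, 2) [-x clear] — {bezel, duct, pcb, standoff}
5. shield@(0, 2) [+y clear] — {bezel, duct, pcb, shield, standoff}
6. module@(0, 0) [-x clear] — {bezel, duct, module, pcb, shield, standoff}
7. connector@(2, 1) [+x clear] — {bezel, connector, duct, module, pcb, shield, standoff}
8. backplane@(3, 1) [+x clear] — {backplane, bezel, connector, duct, module, pcb, shield, standoff}
9. retainer@(0, 1) [-x clear] — {backplane, bezel, connector, duct, module, pcb, retainer, shield, standoff}
10. daughtercard@(-1, 0) [-x clear] — {backplane, bezel, connector, daughtercard, duct, module, pcb, retainer, shield, standoff}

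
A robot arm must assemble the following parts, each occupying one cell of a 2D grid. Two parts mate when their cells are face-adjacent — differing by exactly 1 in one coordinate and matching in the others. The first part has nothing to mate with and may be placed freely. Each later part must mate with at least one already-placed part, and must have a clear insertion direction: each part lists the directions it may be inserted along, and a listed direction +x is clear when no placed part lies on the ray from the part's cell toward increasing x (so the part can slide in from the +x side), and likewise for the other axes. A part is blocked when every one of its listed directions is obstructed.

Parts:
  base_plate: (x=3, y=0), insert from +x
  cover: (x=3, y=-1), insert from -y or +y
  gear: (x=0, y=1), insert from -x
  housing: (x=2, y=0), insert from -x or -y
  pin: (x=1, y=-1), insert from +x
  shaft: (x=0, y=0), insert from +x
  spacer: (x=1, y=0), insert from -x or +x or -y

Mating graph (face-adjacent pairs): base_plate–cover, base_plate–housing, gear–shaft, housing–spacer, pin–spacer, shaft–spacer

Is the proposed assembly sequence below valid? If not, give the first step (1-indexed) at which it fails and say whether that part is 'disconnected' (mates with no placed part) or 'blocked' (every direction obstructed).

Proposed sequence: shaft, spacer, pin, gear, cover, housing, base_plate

1. shaft@(0, 0) [+x clear] — {shaft}
2. spacer@(1, 0) [+x clear] — {shaft, spacer}
3. pin@(1, -1) [+x clear] — {pin, shaft, spacer}
4. gear@(0, 1) [-x clear] — {gear, pin, shaft, spacer}
5. cover@(3, -1) — no placed neighbour ⇒ disconnected

Invalid at step 5 (disconnected)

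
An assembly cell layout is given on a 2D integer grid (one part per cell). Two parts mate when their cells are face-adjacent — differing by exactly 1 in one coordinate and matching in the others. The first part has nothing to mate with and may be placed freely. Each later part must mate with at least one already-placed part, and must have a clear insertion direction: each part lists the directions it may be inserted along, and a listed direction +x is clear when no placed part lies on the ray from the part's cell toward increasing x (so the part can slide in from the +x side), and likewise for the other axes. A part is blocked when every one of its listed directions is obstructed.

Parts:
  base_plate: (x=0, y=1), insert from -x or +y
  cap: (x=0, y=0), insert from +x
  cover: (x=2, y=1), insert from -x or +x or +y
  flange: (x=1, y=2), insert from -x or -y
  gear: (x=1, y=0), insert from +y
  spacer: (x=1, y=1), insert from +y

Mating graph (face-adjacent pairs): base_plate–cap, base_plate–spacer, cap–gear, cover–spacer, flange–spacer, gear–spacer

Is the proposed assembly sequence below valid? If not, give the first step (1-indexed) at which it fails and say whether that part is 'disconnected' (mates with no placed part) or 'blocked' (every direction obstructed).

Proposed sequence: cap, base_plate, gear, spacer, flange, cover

1. cap@(0, 0) [+x clear] — {cap}
2. base_plate@(0, 1) [-x clear] — {base_plate, cap}
3. gear@(1, 0) [+y clear] — {base_plate, cap, gear}
4. spacer@(1, 1) [+y clear] — {base_plate, cap, gear, spacer}
5. flange@(1, 2) [-x clear] — {base_plate, cap, flange, gear, spacer}
6. cover@(2, 1) [+x clear] — {base_plate, cap, cover, flange, gear, spacer}

Valid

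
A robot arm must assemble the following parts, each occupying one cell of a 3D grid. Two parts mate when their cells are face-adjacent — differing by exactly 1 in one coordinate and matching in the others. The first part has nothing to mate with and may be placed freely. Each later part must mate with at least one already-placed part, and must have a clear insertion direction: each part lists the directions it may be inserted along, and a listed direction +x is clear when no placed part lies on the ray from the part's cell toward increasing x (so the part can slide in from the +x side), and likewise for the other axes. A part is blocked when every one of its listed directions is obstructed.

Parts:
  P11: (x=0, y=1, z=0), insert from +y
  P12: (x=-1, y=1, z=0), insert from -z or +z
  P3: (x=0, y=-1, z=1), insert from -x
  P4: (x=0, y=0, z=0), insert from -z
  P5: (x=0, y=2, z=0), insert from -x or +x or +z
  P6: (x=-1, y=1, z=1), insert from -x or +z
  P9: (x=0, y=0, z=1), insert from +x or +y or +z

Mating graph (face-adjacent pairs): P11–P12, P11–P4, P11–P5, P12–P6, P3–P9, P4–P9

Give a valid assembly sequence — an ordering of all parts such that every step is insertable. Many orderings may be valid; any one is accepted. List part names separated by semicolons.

P6; P12; P11; P4; P9; P3; P5

1. P6@(-1, 1, 1) [-x clear] — {P6}
2. P12@(-1, 1, 0) [-z clear] — {P12, P6}
3. P11@(0, 1, 0) [+y clear] — {P11, P12, P6}
4. P4@(0, 0, 0) [-z clear] — {P11, P12, P4, P6}
5. P9@(0, 0, 1) [+x clear] — {P11, P12, P4, P6, P9}
6. P3@(0, -1, 1) [-x clear] — {P11, P12, P3, P4, P6, P9}
7. P5@(0, 2, 0) [-x clear] — {P11, P12, P3, P4, P5, P6, P9}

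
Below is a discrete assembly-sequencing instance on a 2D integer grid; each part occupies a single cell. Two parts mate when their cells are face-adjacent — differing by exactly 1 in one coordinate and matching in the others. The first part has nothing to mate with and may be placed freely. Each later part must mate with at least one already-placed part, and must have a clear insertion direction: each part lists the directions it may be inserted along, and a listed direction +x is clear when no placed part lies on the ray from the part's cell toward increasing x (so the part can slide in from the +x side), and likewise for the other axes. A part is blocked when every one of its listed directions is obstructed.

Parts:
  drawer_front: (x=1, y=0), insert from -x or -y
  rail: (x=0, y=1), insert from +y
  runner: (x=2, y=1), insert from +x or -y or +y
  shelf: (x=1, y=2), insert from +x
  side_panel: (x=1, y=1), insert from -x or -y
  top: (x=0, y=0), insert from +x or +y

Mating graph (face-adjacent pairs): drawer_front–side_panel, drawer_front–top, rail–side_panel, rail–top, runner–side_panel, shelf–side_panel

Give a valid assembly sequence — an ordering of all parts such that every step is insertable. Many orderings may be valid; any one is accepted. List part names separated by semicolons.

rail; side_panel; shelf; top; drawer_front; runner

1. rail@(0, 1) [+y clear] — {rail}
2. side_panel@(1, 1) [-y clear] — {rail, side_panel}
3. shelf@(1, 2) [+x clear] — {rail, shelf, side_panel}
4. top@(0, 0) [+x clear] — {rail, shelf, side_panel, top}
5. drawer_front@(1, 0) [-y clear] — {drawer_front, rail, shelf, side_panel, top}
6. runner@(2, 1) [+x clear] — {drawer_front, rail, runner, shelf, side_panel, top}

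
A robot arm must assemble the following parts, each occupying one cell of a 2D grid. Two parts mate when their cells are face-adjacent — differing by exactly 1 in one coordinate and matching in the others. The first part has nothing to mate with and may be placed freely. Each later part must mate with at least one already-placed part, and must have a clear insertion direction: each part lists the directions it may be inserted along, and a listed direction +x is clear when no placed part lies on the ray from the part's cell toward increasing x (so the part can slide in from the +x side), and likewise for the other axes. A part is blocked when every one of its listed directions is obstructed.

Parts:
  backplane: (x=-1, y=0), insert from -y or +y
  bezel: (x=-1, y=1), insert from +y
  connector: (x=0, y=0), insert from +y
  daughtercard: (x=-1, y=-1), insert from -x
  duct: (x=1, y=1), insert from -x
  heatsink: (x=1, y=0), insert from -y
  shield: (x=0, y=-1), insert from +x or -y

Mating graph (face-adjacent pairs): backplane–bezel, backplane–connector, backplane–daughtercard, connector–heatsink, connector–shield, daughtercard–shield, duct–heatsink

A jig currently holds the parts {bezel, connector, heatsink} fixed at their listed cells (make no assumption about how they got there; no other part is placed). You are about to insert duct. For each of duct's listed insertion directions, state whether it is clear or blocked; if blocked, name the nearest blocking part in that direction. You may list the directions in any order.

-x: nearest on ray is bezel@(-1, 1) ⇒ blocked

-x: blocked by bezel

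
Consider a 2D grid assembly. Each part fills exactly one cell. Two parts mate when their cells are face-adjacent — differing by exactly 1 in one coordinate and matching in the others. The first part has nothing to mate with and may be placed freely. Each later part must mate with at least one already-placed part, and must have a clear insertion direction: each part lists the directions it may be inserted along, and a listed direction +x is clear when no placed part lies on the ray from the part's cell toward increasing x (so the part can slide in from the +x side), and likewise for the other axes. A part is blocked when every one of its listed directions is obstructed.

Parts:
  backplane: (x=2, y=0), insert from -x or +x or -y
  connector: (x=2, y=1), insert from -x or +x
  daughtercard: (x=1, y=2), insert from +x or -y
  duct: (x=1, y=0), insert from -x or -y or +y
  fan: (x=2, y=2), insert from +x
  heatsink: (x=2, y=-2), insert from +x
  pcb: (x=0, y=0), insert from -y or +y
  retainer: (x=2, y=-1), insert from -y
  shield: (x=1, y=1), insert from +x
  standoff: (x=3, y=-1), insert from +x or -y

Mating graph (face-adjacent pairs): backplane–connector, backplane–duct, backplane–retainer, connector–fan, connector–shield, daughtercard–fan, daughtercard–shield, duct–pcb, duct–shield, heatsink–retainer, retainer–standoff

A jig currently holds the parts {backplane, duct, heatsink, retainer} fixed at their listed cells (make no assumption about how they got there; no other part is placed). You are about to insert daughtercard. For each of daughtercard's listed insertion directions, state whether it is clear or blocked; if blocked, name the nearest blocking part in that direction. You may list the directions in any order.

+x: ray from daughtercard(1, 2) has no placed part ⇒ clear
-y: nearest on ray is duct@(1, 0) ⇒ blocked

+x: clear; -y: blocked by duct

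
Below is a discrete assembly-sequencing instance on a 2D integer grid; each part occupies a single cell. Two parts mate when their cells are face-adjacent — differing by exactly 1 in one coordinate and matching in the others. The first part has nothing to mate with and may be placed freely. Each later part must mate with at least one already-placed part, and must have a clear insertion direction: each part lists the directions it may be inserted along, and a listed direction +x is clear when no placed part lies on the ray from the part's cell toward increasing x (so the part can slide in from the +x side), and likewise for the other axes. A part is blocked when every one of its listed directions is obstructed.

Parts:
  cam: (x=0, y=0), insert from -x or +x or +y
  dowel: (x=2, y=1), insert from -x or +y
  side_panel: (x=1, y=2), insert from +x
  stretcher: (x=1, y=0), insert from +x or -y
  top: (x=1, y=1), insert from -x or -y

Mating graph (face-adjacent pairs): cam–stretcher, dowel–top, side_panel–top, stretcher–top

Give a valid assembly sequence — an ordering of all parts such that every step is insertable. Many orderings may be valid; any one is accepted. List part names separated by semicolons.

dowel; top; side_panel; stretcher; cam

1. dowel@(2, 1) [-x clear] — {dowel}
2. top@(1, 1) [-x clear] — {dowel, top}
3. side_panel@(1, 2) [+x clear] — {dowel, side_panel, top}
4. stretcher@(1, 0) [+x clear] — {dowel, side_panel, stretcher, top}
5. cam@(0, 0) [-x clear] — {cam, dowel, side_panel, stretcher, top}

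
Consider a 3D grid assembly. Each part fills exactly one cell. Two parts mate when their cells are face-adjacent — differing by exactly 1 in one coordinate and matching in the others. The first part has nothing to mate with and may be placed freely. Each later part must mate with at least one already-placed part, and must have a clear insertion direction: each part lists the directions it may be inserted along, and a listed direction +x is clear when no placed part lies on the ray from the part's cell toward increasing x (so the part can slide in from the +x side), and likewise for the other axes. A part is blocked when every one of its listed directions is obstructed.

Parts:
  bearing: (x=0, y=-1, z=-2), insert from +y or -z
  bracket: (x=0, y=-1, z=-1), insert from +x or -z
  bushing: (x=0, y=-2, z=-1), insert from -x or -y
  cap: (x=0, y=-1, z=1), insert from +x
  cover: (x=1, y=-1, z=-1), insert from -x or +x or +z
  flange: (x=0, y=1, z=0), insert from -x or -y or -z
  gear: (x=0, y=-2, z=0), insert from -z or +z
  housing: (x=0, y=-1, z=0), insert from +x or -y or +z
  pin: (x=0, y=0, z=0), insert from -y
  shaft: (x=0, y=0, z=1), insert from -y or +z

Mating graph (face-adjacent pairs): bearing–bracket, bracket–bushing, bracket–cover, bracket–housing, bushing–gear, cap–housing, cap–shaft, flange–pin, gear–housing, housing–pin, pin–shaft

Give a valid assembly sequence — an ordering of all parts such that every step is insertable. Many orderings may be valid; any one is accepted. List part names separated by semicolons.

1. cap@(0, -1, 1) [+x clear] — {cap}
2. shaft@(0, 0, 1) [+z clear] — {cap, shaft}
3. pin@(0, 0, 0) [-y clear] — {cap, pin, shaft}
4. housing@(0, -1, 0) [+x clear] — {cap, housing, pin, shaft}
5. flange@(0, 1, 0) [-x clear] — {cap, flange, housing, pin, shaft}
6. bracket@(0, -1, -1) [+x clear] — {bracket, cap, flange, housing, pin, shaft}
7. bushing@(0, -2, -1) [-x clear] — {bracket, bushing, cap, flange, housing, pin, shaft}
8. cover@(1, -1, -1) [+x clear] — {bracket, bushing, cap, cover, flange, housing, pin, shaft}
9. gear@(0, -2, 0) [+z clear] — {bracket, bushing, cap, cover, flange, gear, housing, pin, shaft}
10. bearing@(0, -1, -2) [+y clear] — {bearing, bracket, bushing, cap, cover, flange, gear, housing, pin, shaft}

cap; shaft; pin; housing; flange; bracket; bushing; cover; gear; bearing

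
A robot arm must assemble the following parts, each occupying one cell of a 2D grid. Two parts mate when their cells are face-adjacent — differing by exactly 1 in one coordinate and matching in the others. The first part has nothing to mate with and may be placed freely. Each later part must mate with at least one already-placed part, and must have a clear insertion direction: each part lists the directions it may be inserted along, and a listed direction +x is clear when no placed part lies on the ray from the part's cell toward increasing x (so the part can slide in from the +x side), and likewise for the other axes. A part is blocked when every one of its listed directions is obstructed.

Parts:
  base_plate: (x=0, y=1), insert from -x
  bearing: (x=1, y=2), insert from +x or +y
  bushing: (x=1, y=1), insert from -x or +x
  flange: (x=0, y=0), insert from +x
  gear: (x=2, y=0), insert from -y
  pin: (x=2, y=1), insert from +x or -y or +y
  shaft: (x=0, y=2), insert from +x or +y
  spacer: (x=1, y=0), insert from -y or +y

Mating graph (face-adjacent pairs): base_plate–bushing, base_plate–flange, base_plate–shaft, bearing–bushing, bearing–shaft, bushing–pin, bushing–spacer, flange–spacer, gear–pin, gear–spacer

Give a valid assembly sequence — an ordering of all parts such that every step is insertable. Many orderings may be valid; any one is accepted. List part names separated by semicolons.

bearing; bushing; pin; shaft; base_plate; flange; gear; spacer

1. bearing@(1, 2) [+x clear] — {bearing}
2. bushing@(1, 1) [-x clear] — {bearing, bushing}
3. pin@(2, 1) [+x clear] — {bearing, bushing, pin}
4. shaft@(0, 2) [+y clear] — {bearing, bushing, pin, shaft}
5. base_plate@(0, 1) [-x clear] — {base_plate, bearing, bushing, pin, shaft}
6. flange@(0, 0) [+x clear] — {base_plate, bearing, bushing, flange, pin, shaft}
7. gear@(2, 0) [-y clear] — {base_plate, bearing, bushing, flange, gear, pin, shaft}
8. spacer@(1, 0) [-y clear] — {base_plate, bearing, bushing, flange, gear, pin, shaft, spacer}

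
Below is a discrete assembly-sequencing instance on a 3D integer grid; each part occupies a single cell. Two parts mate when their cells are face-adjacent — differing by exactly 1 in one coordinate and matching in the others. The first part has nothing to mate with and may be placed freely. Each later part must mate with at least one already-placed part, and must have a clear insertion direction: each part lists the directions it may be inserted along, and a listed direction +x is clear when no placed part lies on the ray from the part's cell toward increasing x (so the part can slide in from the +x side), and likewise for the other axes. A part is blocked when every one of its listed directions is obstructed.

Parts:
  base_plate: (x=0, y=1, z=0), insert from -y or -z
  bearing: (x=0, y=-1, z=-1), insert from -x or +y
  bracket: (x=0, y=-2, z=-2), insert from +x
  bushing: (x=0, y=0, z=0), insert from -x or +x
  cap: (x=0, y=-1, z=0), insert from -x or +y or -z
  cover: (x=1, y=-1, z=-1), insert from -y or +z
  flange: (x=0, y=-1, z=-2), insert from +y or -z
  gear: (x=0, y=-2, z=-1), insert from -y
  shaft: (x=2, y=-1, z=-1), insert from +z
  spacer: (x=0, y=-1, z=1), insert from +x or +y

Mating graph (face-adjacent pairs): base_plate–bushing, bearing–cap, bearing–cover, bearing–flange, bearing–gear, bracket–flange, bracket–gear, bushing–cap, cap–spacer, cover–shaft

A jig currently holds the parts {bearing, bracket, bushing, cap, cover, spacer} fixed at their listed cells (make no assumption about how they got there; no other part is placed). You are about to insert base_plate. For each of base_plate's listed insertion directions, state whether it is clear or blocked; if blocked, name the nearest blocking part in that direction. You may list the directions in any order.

-y: blocked by bushing; -z: clear

-y: nearest on ray is bushing@(0, 0, 0) ⇒ blocked
-z: ray from base_plate(0, 1, 0) has no placed part ⇒ clear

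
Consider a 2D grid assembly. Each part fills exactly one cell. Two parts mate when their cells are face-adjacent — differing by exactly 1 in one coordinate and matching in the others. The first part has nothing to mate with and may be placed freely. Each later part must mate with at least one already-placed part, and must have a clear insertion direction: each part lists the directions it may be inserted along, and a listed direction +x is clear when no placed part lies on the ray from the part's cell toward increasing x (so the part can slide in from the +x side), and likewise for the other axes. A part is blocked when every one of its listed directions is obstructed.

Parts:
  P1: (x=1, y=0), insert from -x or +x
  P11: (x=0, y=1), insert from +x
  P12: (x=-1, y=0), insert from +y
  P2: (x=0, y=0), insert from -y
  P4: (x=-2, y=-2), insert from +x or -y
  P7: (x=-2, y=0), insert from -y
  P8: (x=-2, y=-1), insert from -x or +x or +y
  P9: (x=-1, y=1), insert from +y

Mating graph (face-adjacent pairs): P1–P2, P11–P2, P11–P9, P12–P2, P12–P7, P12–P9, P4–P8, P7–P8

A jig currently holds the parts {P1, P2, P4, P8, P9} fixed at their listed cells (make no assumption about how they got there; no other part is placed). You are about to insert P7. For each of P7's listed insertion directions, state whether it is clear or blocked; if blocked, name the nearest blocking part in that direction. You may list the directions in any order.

-y: blocked by P8

-y: nearest on ray is P8@(-2, -1) ⇒ blocked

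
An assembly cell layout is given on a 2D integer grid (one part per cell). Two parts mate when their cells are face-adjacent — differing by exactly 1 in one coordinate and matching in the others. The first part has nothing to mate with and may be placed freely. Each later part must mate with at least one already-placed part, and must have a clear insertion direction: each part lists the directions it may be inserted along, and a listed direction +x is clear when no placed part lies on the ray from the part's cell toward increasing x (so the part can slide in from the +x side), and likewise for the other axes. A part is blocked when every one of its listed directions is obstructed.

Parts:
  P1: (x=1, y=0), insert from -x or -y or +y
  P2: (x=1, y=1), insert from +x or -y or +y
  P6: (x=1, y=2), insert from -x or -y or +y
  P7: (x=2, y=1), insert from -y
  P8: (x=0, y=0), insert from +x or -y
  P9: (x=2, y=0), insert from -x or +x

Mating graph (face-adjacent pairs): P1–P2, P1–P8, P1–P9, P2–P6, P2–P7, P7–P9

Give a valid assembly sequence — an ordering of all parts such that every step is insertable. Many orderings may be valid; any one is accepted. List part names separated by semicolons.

1. P6@(1, 2) [-x clear] — {P6}
2. P2@(1, 1) [+x clear] — {P2, P6}
3. P7@(2, 1) [-y clear] — {P2, P6, P7}
4. P9@(2, 0) [-x clear] — {P2, P6, P7, P9}
5. P1@(1, 0) [-x clear] — {P1, P2, P6, P7, P9}
6. P8@(0, 0) [-y clear] — {P1, P2, P6, P7, P8, P9}

P6; P2; P7; P9; P1; P8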